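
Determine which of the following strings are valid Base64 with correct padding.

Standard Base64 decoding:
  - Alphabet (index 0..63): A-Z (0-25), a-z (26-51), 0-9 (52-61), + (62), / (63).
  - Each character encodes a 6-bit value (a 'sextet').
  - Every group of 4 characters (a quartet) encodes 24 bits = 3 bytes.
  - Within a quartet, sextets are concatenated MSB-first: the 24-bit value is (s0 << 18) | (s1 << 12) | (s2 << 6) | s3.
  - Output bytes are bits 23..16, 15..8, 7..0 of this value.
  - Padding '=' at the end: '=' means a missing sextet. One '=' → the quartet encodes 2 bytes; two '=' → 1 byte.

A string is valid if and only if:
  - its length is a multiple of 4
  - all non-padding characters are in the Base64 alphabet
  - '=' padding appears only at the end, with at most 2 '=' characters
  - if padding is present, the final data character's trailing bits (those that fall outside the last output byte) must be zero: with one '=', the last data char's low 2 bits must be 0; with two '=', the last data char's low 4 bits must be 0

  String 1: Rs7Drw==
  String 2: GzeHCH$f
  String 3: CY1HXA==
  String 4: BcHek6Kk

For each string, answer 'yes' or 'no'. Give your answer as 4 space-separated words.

Answer: yes no yes yes

Derivation:
String 1: 'Rs7Drw==' → valid
String 2: 'GzeHCH$f' → invalid (bad char(s): ['$'])
String 3: 'CY1HXA==' → valid
String 4: 'BcHek6Kk' → valid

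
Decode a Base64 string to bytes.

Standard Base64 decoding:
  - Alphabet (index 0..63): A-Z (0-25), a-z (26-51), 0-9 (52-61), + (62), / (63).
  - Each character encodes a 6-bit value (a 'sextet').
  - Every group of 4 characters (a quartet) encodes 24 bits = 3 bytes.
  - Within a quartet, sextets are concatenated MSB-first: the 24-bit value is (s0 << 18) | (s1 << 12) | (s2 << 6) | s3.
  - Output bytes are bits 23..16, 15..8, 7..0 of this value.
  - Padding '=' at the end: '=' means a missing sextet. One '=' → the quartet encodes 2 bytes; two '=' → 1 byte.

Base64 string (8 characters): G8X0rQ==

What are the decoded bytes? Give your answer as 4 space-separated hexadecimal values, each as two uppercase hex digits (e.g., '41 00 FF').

After char 0 ('G'=6): chars_in_quartet=1 acc=0x6 bytes_emitted=0
After char 1 ('8'=60): chars_in_quartet=2 acc=0x1BC bytes_emitted=0
After char 2 ('X'=23): chars_in_quartet=3 acc=0x6F17 bytes_emitted=0
After char 3 ('0'=52): chars_in_quartet=4 acc=0x1BC5F4 -> emit 1B C5 F4, reset; bytes_emitted=3
After char 4 ('r'=43): chars_in_quartet=1 acc=0x2B bytes_emitted=3
After char 5 ('Q'=16): chars_in_quartet=2 acc=0xAD0 bytes_emitted=3
Padding '==': partial quartet acc=0xAD0 -> emit AD; bytes_emitted=4

Answer: 1B C5 F4 AD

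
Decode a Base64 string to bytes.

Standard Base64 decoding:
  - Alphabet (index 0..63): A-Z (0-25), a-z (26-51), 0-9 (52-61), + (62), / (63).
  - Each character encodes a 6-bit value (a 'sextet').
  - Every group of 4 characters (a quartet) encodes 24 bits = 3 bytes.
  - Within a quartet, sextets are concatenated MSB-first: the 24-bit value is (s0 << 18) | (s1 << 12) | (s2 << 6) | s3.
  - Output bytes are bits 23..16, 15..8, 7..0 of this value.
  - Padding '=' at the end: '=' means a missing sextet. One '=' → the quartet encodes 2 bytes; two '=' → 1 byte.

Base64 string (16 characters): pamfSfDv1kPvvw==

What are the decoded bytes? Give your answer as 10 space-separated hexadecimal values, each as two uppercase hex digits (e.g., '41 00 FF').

After char 0 ('p'=41): chars_in_quartet=1 acc=0x29 bytes_emitted=0
After char 1 ('a'=26): chars_in_quartet=2 acc=0xA5A bytes_emitted=0
After char 2 ('m'=38): chars_in_quartet=3 acc=0x296A6 bytes_emitted=0
After char 3 ('f'=31): chars_in_quartet=4 acc=0xA5A99F -> emit A5 A9 9F, reset; bytes_emitted=3
After char 4 ('S'=18): chars_in_quartet=1 acc=0x12 bytes_emitted=3
After char 5 ('f'=31): chars_in_quartet=2 acc=0x49F bytes_emitted=3
After char 6 ('D'=3): chars_in_quartet=3 acc=0x127C3 bytes_emitted=3
After char 7 ('v'=47): chars_in_quartet=4 acc=0x49F0EF -> emit 49 F0 EF, reset; bytes_emitted=6
After char 8 ('1'=53): chars_in_quartet=1 acc=0x35 bytes_emitted=6
After char 9 ('k'=36): chars_in_quartet=2 acc=0xD64 bytes_emitted=6
After char 10 ('P'=15): chars_in_quartet=3 acc=0x3590F bytes_emitted=6
After char 11 ('v'=47): chars_in_quartet=4 acc=0xD643EF -> emit D6 43 EF, reset; bytes_emitted=9
After char 12 ('v'=47): chars_in_quartet=1 acc=0x2F bytes_emitted=9
After char 13 ('w'=48): chars_in_quartet=2 acc=0xBF0 bytes_emitted=9
Padding '==': partial quartet acc=0xBF0 -> emit BF; bytes_emitted=10

Answer: A5 A9 9F 49 F0 EF D6 43 EF BF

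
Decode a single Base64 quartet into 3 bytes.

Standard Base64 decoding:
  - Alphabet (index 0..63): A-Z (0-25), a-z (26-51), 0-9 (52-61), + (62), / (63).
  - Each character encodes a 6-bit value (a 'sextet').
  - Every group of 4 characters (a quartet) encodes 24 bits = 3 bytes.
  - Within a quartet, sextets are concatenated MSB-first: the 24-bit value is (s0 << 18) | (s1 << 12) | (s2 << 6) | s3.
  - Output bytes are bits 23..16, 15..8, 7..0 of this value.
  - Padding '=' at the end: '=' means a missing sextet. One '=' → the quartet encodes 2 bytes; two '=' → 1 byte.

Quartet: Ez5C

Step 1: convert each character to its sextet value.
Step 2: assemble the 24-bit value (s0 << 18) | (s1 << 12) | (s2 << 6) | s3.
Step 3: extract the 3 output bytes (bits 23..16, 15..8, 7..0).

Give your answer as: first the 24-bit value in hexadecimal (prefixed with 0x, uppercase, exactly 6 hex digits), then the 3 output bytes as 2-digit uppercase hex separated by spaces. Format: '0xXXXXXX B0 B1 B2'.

Sextets: E=4, z=51, 5=57, C=2
24-bit: (4<<18) | (51<<12) | (57<<6) | 2
      = 0x100000 | 0x033000 | 0x000E40 | 0x000002
      = 0x133E42
Bytes: (v>>16)&0xFF=13, (v>>8)&0xFF=3E, v&0xFF=42

Answer: 0x133E42 13 3E 42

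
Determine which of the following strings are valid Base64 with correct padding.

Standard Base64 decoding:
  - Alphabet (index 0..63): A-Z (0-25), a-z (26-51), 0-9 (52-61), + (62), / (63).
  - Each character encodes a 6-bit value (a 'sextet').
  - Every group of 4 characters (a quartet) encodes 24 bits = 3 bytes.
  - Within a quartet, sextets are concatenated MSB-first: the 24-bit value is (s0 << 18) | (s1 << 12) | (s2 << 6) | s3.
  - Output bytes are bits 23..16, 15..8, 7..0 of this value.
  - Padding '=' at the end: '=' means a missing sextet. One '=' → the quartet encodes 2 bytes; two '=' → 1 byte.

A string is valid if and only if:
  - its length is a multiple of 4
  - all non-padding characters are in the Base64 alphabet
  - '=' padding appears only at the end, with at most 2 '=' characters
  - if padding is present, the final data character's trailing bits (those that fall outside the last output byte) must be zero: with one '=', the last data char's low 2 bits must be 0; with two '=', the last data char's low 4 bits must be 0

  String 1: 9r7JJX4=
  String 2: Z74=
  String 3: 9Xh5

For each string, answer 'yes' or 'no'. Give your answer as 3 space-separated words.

Answer: yes yes yes

Derivation:
String 1: '9r7JJX4=' → valid
String 2: 'Z74=' → valid
String 3: '9Xh5' → valid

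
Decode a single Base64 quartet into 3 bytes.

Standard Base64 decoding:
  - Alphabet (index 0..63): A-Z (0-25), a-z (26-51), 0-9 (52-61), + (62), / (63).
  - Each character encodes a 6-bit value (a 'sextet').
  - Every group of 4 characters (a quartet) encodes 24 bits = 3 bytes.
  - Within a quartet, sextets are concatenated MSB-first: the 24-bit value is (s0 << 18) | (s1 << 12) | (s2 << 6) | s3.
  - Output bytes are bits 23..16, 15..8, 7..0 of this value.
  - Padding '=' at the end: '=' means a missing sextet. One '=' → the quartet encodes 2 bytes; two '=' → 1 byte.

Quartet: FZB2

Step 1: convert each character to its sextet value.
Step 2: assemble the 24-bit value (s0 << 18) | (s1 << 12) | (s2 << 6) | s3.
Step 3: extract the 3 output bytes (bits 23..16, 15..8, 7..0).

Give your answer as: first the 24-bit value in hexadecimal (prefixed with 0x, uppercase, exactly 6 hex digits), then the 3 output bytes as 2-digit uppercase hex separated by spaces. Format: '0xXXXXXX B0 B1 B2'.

Answer: 0x159076 15 90 76

Derivation:
Sextets: F=5, Z=25, B=1, 2=54
24-bit: (5<<18) | (25<<12) | (1<<6) | 54
      = 0x140000 | 0x019000 | 0x000040 | 0x000036
      = 0x159076
Bytes: (v>>16)&0xFF=15, (v>>8)&0xFF=90, v&0xFF=76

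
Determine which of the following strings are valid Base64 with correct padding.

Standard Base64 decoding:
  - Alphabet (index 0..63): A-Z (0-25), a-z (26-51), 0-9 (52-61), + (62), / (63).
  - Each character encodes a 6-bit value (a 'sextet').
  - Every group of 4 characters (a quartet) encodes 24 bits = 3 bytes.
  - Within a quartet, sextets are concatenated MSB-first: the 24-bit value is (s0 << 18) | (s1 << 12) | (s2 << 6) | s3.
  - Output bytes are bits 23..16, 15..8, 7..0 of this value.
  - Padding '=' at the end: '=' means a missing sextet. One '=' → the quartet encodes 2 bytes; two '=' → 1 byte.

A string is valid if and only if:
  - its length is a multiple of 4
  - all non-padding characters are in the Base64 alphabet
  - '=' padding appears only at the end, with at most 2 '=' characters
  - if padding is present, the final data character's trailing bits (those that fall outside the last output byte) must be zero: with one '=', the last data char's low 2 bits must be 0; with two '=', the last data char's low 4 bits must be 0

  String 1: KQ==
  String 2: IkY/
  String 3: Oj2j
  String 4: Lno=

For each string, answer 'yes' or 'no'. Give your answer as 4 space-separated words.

Answer: yes yes yes yes

Derivation:
String 1: 'KQ==' → valid
String 2: 'IkY/' → valid
String 3: 'Oj2j' → valid
String 4: 'Lno=' → valid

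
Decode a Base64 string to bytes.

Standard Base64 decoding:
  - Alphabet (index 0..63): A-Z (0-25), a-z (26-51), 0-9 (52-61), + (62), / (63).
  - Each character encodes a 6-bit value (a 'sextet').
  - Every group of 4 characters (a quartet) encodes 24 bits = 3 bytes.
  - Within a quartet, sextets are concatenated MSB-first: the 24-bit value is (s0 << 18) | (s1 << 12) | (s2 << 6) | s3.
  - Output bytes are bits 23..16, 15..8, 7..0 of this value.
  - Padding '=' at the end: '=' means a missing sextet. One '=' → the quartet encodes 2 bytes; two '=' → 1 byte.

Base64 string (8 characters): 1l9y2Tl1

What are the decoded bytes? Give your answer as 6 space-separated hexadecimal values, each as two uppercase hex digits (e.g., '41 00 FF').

Answer: D6 5F 72 D9 39 75

Derivation:
After char 0 ('1'=53): chars_in_quartet=1 acc=0x35 bytes_emitted=0
After char 1 ('l'=37): chars_in_quartet=2 acc=0xD65 bytes_emitted=0
After char 2 ('9'=61): chars_in_quartet=3 acc=0x3597D bytes_emitted=0
After char 3 ('y'=50): chars_in_quartet=4 acc=0xD65F72 -> emit D6 5F 72, reset; bytes_emitted=3
After char 4 ('2'=54): chars_in_quartet=1 acc=0x36 bytes_emitted=3
After char 5 ('T'=19): chars_in_quartet=2 acc=0xD93 bytes_emitted=3
After char 6 ('l'=37): chars_in_quartet=3 acc=0x364E5 bytes_emitted=3
After char 7 ('1'=53): chars_in_quartet=4 acc=0xD93975 -> emit D9 39 75, reset; bytes_emitted=6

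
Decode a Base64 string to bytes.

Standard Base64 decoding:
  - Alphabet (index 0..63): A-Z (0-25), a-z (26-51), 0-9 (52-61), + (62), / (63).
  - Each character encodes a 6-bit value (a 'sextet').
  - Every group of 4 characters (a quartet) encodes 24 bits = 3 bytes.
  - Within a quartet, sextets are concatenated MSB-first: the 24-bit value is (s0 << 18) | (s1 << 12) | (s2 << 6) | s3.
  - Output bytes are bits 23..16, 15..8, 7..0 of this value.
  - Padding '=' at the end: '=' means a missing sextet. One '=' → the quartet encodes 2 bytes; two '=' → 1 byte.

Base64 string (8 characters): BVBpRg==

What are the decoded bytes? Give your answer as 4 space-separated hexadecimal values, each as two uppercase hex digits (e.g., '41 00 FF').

Answer: 05 50 69 46

Derivation:
After char 0 ('B'=1): chars_in_quartet=1 acc=0x1 bytes_emitted=0
After char 1 ('V'=21): chars_in_quartet=2 acc=0x55 bytes_emitted=0
After char 2 ('B'=1): chars_in_quartet=3 acc=0x1541 bytes_emitted=0
After char 3 ('p'=41): chars_in_quartet=4 acc=0x55069 -> emit 05 50 69, reset; bytes_emitted=3
After char 4 ('R'=17): chars_in_quartet=1 acc=0x11 bytes_emitted=3
After char 5 ('g'=32): chars_in_quartet=2 acc=0x460 bytes_emitted=3
Padding '==': partial quartet acc=0x460 -> emit 46; bytes_emitted=4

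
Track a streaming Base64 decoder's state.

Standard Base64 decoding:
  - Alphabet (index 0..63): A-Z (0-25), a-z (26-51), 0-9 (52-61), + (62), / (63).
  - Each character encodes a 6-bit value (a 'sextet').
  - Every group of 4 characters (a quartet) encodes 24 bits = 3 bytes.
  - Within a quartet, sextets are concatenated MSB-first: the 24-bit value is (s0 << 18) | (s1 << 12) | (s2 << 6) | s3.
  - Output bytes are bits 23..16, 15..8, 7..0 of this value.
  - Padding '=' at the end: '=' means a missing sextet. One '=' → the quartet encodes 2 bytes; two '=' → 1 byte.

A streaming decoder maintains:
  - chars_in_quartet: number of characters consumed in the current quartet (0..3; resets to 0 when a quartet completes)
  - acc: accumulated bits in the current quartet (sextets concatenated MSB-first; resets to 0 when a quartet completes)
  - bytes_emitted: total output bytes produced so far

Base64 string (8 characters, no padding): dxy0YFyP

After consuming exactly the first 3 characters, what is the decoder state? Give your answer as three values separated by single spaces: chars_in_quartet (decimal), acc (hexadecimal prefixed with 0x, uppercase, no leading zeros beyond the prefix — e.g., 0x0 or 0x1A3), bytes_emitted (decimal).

Answer: 3 0x1DC72 0

Derivation:
After char 0 ('d'=29): chars_in_quartet=1 acc=0x1D bytes_emitted=0
After char 1 ('x'=49): chars_in_quartet=2 acc=0x771 bytes_emitted=0
After char 2 ('y'=50): chars_in_quartet=3 acc=0x1DC72 bytes_emitted=0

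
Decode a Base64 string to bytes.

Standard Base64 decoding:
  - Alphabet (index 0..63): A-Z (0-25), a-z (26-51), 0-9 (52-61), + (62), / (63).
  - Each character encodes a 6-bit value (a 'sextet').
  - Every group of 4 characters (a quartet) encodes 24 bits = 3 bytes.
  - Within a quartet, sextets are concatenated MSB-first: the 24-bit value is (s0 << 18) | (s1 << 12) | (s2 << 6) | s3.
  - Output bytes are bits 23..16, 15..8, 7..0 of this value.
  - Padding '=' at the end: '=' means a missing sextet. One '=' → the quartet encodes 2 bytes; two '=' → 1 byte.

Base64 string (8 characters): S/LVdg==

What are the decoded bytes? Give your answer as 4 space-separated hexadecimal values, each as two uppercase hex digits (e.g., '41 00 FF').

Answer: 4B F2 D5 76

Derivation:
After char 0 ('S'=18): chars_in_quartet=1 acc=0x12 bytes_emitted=0
After char 1 ('/'=63): chars_in_quartet=2 acc=0x4BF bytes_emitted=0
After char 2 ('L'=11): chars_in_quartet=3 acc=0x12FCB bytes_emitted=0
After char 3 ('V'=21): chars_in_quartet=4 acc=0x4BF2D5 -> emit 4B F2 D5, reset; bytes_emitted=3
After char 4 ('d'=29): chars_in_quartet=1 acc=0x1D bytes_emitted=3
After char 5 ('g'=32): chars_in_quartet=2 acc=0x760 bytes_emitted=3
Padding '==': partial quartet acc=0x760 -> emit 76; bytes_emitted=4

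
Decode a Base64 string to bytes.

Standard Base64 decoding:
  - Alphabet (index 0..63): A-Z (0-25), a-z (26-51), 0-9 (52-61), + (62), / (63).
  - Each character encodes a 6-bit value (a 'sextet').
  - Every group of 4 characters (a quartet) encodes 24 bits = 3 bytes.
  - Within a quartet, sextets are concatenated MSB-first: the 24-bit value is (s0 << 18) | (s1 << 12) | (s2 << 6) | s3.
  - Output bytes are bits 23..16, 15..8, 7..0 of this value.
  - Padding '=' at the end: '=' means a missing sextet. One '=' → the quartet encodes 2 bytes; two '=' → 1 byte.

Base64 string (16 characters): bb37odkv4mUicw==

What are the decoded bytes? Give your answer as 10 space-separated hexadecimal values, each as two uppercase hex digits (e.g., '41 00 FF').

Answer: 6D BD FB A1 D9 2F E2 65 22 73

Derivation:
After char 0 ('b'=27): chars_in_quartet=1 acc=0x1B bytes_emitted=0
After char 1 ('b'=27): chars_in_quartet=2 acc=0x6DB bytes_emitted=0
After char 2 ('3'=55): chars_in_quartet=3 acc=0x1B6F7 bytes_emitted=0
After char 3 ('7'=59): chars_in_quartet=4 acc=0x6DBDFB -> emit 6D BD FB, reset; bytes_emitted=3
After char 4 ('o'=40): chars_in_quartet=1 acc=0x28 bytes_emitted=3
After char 5 ('d'=29): chars_in_quartet=2 acc=0xA1D bytes_emitted=3
After char 6 ('k'=36): chars_in_quartet=3 acc=0x28764 bytes_emitted=3
After char 7 ('v'=47): chars_in_quartet=4 acc=0xA1D92F -> emit A1 D9 2F, reset; bytes_emitted=6
After char 8 ('4'=56): chars_in_quartet=1 acc=0x38 bytes_emitted=6
After char 9 ('m'=38): chars_in_quartet=2 acc=0xE26 bytes_emitted=6
After char 10 ('U'=20): chars_in_quartet=3 acc=0x38994 bytes_emitted=6
After char 11 ('i'=34): chars_in_quartet=4 acc=0xE26522 -> emit E2 65 22, reset; bytes_emitted=9
After char 12 ('c'=28): chars_in_quartet=1 acc=0x1C bytes_emitted=9
After char 13 ('w'=48): chars_in_quartet=2 acc=0x730 bytes_emitted=9
Padding '==': partial quartet acc=0x730 -> emit 73; bytes_emitted=10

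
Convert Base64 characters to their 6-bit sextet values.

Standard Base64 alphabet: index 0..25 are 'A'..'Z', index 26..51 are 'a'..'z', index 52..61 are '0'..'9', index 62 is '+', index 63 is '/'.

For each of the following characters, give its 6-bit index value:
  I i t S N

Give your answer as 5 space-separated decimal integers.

Answer: 8 34 45 18 13

Derivation:
'I': A..Z range, ord('I') − ord('A') = 8
'i': a..z range, 26 + ord('i') − ord('a') = 34
't': a..z range, 26 + ord('t') − ord('a') = 45
'S': A..Z range, ord('S') − ord('A') = 18
'N': A..Z range, ord('N') − ord('A') = 13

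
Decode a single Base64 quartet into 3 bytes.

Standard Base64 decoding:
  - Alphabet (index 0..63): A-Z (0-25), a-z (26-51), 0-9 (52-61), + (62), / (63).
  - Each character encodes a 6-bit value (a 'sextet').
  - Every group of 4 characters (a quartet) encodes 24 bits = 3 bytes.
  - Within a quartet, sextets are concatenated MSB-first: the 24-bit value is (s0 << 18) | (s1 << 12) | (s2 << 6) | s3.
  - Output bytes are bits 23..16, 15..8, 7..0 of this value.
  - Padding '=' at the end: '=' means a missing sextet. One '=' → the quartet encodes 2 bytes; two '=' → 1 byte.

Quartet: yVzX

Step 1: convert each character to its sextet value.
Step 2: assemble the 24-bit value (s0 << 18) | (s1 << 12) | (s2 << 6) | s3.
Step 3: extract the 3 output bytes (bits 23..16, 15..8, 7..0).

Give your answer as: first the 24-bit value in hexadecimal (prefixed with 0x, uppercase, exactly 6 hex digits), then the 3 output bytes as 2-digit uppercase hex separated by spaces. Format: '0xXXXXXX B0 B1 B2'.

Answer: 0xC95CD7 C9 5C D7

Derivation:
Sextets: y=50, V=21, z=51, X=23
24-bit: (50<<18) | (21<<12) | (51<<6) | 23
      = 0xC80000 | 0x015000 | 0x000CC0 | 0x000017
      = 0xC95CD7
Bytes: (v>>16)&0xFF=C9, (v>>8)&0xFF=5C, v&0xFF=D7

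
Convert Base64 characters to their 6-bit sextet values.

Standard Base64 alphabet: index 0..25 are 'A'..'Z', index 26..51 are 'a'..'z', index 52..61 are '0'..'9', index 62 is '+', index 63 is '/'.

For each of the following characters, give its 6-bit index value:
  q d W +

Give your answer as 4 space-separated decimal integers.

Answer: 42 29 22 62

Derivation:
'q': a..z range, 26 + ord('q') − ord('a') = 42
'd': a..z range, 26 + ord('d') − ord('a') = 29
'W': A..Z range, ord('W') − ord('A') = 22
'+': index 62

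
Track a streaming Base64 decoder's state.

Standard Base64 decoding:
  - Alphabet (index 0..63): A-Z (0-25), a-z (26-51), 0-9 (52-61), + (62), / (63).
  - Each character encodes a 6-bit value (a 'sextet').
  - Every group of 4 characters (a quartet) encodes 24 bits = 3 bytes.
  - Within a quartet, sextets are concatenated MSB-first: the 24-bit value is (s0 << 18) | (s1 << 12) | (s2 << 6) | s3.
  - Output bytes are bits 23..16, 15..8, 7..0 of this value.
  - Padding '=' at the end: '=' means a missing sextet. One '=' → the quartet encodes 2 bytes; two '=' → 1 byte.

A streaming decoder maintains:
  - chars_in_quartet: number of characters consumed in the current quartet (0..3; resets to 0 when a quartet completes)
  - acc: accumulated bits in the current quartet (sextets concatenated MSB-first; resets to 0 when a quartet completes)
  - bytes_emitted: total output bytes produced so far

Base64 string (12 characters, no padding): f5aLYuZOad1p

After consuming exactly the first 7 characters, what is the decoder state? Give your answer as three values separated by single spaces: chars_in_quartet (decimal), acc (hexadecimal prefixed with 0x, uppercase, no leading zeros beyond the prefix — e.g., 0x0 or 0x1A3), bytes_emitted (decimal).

Answer: 3 0x18B99 3

Derivation:
After char 0 ('f'=31): chars_in_quartet=1 acc=0x1F bytes_emitted=0
After char 1 ('5'=57): chars_in_quartet=2 acc=0x7F9 bytes_emitted=0
After char 2 ('a'=26): chars_in_quartet=3 acc=0x1FE5A bytes_emitted=0
After char 3 ('L'=11): chars_in_quartet=4 acc=0x7F968B -> emit 7F 96 8B, reset; bytes_emitted=3
After char 4 ('Y'=24): chars_in_quartet=1 acc=0x18 bytes_emitted=3
After char 5 ('u'=46): chars_in_quartet=2 acc=0x62E bytes_emitted=3
After char 6 ('Z'=25): chars_in_quartet=3 acc=0x18B99 bytes_emitted=3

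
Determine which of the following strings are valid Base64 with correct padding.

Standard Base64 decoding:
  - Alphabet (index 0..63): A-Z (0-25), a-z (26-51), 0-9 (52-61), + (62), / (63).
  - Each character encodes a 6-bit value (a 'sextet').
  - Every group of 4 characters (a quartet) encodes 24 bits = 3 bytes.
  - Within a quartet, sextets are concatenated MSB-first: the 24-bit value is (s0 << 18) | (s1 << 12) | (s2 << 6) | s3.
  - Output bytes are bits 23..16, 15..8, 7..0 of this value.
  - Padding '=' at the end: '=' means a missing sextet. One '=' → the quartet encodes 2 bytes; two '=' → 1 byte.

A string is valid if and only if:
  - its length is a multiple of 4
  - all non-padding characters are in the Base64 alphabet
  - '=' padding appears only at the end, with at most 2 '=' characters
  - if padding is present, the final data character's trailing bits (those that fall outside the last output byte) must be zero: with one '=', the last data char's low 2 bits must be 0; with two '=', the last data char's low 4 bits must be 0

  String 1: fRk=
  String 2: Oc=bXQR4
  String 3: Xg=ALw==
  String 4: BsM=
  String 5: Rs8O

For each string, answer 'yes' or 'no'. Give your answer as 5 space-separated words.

Answer: yes no no yes yes

Derivation:
String 1: 'fRk=' → valid
String 2: 'Oc=bXQR4' → invalid (bad char(s): ['=']; '=' in middle)
String 3: 'Xg=ALw==' → invalid (bad char(s): ['=']; '=' in middle)
String 4: 'BsM=' → valid
String 5: 'Rs8O' → valid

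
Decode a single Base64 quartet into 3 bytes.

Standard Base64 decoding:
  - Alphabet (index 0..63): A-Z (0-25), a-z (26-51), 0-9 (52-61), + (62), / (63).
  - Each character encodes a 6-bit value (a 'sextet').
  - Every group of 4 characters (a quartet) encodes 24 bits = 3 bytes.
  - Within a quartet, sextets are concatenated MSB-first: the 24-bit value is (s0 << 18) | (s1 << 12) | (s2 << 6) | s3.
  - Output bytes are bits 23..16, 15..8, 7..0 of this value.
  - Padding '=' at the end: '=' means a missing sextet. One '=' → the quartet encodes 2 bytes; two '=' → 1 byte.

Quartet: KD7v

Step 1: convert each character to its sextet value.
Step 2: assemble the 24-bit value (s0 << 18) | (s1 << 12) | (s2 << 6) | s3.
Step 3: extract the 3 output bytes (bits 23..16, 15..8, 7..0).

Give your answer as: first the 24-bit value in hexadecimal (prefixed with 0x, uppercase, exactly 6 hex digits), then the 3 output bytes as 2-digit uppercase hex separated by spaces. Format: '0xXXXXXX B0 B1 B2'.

Answer: 0x283EEF 28 3E EF

Derivation:
Sextets: K=10, D=3, 7=59, v=47
24-bit: (10<<18) | (3<<12) | (59<<6) | 47
      = 0x280000 | 0x003000 | 0x000EC0 | 0x00002F
      = 0x283EEF
Bytes: (v>>16)&0xFF=28, (v>>8)&0xFF=3E, v&0xFF=EF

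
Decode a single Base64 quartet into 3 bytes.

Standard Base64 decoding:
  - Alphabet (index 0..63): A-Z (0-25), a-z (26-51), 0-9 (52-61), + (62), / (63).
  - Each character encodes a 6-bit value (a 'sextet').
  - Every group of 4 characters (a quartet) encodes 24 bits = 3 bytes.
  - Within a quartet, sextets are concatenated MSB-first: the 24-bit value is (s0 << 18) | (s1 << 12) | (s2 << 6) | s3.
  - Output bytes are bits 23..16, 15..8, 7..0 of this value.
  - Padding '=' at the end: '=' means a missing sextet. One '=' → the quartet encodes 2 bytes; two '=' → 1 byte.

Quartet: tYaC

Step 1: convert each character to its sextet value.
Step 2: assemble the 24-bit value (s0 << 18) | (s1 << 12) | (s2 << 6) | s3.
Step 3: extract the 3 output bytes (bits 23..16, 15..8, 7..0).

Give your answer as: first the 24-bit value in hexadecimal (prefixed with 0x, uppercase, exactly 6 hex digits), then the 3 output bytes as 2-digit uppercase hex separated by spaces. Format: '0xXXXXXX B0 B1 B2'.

Sextets: t=45, Y=24, a=26, C=2
24-bit: (45<<18) | (24<<12) | (26<<6) | 2
      = 0xB40000 | 0x018000 | 0x000680 | 0x000002
      = 0xB58682
Bytes: (v>>16)&0xFF=B5, (v>>8)&0xFF=86, v&0xFF=82

Answer: 0xB58682 B5 86 82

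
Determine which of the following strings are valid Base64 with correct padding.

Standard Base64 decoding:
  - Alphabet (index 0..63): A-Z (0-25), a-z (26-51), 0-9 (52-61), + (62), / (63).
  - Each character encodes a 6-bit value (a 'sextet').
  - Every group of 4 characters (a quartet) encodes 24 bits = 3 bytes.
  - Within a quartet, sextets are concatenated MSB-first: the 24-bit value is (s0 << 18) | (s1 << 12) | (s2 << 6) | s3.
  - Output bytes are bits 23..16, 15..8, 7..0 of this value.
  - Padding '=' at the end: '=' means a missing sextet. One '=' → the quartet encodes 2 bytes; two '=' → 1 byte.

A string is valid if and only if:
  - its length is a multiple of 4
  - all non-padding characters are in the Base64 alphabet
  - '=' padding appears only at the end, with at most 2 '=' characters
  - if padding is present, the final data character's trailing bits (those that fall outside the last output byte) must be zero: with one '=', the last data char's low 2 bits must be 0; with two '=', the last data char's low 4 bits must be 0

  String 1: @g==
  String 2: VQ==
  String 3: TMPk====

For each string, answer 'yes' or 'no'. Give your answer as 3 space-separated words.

String 1: '@g==' → invalid (bad char(s): ['@'])
String 2: 'VQ==' → valid
String 3: 'TMPk====' → invalid (4 pad chars (max 2))

Answer: no yes no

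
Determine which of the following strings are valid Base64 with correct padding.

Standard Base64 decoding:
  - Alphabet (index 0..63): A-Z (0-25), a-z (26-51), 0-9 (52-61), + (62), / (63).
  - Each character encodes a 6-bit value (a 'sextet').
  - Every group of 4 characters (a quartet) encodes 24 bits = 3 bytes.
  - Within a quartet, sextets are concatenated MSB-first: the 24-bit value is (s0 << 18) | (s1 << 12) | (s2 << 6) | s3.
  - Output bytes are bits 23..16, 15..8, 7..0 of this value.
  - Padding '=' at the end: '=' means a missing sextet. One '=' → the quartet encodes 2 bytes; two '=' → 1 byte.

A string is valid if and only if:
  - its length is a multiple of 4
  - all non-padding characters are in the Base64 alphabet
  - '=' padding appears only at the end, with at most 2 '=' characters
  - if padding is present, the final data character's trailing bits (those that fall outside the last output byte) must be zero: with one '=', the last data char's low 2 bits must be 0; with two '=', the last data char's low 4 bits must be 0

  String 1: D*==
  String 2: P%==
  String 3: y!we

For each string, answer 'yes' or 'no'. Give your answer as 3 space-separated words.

String 1: 'D*==' → invalid (bad char(s): ['*'])
String 2: 'P%==' → invalid (bad char(s): ['%'])
String 3: 'y!we' → invalid (bad char(s): ['!'])

Answer: no no no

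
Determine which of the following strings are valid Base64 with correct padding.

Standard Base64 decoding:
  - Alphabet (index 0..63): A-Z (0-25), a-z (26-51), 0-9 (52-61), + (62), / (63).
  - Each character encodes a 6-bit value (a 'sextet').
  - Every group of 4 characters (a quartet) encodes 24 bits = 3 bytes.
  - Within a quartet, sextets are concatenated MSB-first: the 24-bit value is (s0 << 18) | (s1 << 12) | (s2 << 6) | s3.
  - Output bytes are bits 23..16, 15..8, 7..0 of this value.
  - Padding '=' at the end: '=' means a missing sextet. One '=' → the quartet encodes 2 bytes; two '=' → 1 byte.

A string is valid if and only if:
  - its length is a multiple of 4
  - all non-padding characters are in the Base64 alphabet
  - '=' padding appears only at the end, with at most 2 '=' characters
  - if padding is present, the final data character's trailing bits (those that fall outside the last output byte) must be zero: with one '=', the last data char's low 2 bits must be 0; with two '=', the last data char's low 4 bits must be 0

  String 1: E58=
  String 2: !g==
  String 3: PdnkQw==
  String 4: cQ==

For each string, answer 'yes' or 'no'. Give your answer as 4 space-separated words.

Answer: yes no yes yes

Derivation:
String 1: 'E58=' → valid
String 2: '!g==' → invalid (bad char(s): ['!'])
String 3: 'PdnkQw==' → valid
String 4: 'cQ==' → valid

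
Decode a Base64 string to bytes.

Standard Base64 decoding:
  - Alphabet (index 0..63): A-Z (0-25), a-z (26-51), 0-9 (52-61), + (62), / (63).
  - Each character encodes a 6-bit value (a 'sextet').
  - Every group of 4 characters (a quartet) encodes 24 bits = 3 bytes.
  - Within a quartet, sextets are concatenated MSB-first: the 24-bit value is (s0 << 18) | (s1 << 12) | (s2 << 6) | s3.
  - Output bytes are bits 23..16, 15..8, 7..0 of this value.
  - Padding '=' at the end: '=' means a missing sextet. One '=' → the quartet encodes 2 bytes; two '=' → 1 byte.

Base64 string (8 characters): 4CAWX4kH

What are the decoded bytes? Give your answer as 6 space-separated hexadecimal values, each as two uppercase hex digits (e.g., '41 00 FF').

Answer: E0 20 16 5F 89 07

Derivation:
After char 0 ('4'=56): chars_in_quartet=1 acc=0x38 bytes_emitted=0
After char 1 ('C'=2): chars_in_quartet=2 acc=0xE02 bytes_emitted=0
After char 2 ('A'=0): chars_in_quartet=3 acc=0x38080 bytes_emitted=0
After char 3 ('W'=22): chars_in_quartet=4 acc=0xE02016 -> emit E0 20 16, reset; bytes_emitted=3
After char 4 ('X'=23): chars_in_quartet=1 acc=0x17 bytes_emitted=3
After char 5 ('4'=56): chars_in_quartet=2 acc=0x5F8 bytes_emitted=3
After char 6 ('k'=36): chars_in_quartet=3 acc=0x17E24 bytes_emitted=3
After char 7 ('H'=7): chars_in_quartet=4 acc=0x5F8907 -> emit 5F 89 07, reset; bytes_emitted=6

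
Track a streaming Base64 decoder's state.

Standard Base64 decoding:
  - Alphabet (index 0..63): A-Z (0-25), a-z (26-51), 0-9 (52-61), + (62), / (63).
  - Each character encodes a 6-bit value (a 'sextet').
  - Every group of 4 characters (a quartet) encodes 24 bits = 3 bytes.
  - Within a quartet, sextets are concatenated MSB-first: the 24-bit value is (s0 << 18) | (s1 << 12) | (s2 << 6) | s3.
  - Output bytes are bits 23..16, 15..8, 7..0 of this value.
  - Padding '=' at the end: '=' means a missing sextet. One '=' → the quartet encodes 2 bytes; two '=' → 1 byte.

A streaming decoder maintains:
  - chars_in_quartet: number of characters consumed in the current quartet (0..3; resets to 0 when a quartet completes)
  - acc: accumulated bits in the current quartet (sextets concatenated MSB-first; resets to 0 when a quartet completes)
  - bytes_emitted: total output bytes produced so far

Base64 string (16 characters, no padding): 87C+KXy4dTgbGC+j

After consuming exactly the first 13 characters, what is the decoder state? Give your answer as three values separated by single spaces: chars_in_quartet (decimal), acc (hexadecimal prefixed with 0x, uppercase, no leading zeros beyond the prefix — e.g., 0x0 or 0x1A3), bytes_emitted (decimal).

After char 0 ('8'=60): chars_in_quartet=1 acc=0x3C bytes_emitted=0
After char 1 ('7'=59): chars_in_quartet=2 acc=0xF3B bytes_emitted=0
After char 2 ('C'=2): chars_in_quartet=3 acc=0x3CEC2 bytes_emitted=0
After char 3 ('+'=62): chars_in_quartet=4 acc=0xF3B0BE -> emit F3 B0 BE, reset; bytes_emitted=3
After char 4 ('K'=10): chars_in_quartet=1 acc=0xA bytes_emitted=3
After char 5 ('X'=23): chars_in_quartet=2 acc=0x297 bytes_emitted=3
After char 6 ('y'=50): chars_in_quartet=3 acc=0xA5F2 bytes_emitted=3
After char 7 ('4'=56): chars_in_quartet=4 acc=0x297CB8 -> emit 29 7C B8, reset; bytes_emitted=6
After char 8 ('d'=29): chars_in_quartet=1 acc=0x1D bytes_emitted=6
After char 9 ('T'=19): chars_in_quartet=2 acc=0x753 bytes_emitted=6
After char 10 ('g'=32): chars_in_quartet=3 acc=0x1D4E0 bytes_emitted=6
After char 11 ('b'=27): chars_in_quartet=4 acc=0x75381B -> emit 75 38 1B, reset; bytes_emitted=9
After char 12 ('G'=6): chars_in_quartet=1 acc=0x6 bytes_emitted=9

Answer: 1 0x6 9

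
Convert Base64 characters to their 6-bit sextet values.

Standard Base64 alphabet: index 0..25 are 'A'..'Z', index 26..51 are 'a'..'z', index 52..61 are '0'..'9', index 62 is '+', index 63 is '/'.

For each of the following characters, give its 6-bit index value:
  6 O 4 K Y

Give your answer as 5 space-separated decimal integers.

'6': 0..9 range, 52 + ord('6') − ord('0') = 58
'O': A..Z range, ord('O') − ord('A') = 14
'4': 0..9 range, 52 + ord('4') − ord('0') = 56
'K': A..Z range, ord('K') − ord('A') = 10
'Y': A..Z range, ord('Y') − ord('A') = 24

Answer: 58 14 56 10 24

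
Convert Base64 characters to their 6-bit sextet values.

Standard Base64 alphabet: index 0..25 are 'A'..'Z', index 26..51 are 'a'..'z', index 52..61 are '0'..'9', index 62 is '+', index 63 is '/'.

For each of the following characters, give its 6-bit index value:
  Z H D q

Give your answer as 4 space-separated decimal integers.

Answer: 25 7 3 42

Derivation:
'Z': A..Z range, ord('Z') − ord('A') = 25
'H': A..Z range, ord('H') − ord('A') = 7
'D': A..Z range, ord('D') − ord('A') = 3
'q': a..z range, 26 + ord('q') − ord('a') = 42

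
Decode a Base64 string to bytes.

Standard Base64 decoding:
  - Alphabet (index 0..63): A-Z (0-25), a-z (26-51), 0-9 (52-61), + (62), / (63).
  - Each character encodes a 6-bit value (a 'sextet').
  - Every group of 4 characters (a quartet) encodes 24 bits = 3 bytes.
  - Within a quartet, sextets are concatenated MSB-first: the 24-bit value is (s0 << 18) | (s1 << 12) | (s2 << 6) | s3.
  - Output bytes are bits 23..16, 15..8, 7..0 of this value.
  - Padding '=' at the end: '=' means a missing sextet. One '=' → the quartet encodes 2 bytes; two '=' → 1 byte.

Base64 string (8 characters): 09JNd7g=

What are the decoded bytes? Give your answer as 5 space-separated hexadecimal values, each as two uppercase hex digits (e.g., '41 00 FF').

Answer: D3 D2 4D 77 B8

Derivation:
After char 0 ('0'=52): chars_in_quartet=1 acc=0x34 bytes_emitted=0
After char 1 ('9'=61): chars_in_quartet=2 acc=0xD3D bytes_emitted=0
After char 2 ('J'=9): chars_in_quartet=3 acc=0x34F49 bytes_emitted=0
After char 3 ('N'=13): chars_in_quartet=4 acc=0xD3D24D -> emit D3 D2 4D, reset; bytes_emitted=3
After char 4 ('d'=29): chars_in_quartet=1 acc=0x1D bytes_emitted=3
After char 5 ('7'=59): chars_in_quartet=2 acc=0x77B bytes_emitted=3
After char 6 ('g'=32): chars_in_quartet=3 acc=0x1DEE0 bytes_emitted=3
Padding '=': partial quartet acc=0x1DEE0 -> emit 77 B8; bytes_emitted=5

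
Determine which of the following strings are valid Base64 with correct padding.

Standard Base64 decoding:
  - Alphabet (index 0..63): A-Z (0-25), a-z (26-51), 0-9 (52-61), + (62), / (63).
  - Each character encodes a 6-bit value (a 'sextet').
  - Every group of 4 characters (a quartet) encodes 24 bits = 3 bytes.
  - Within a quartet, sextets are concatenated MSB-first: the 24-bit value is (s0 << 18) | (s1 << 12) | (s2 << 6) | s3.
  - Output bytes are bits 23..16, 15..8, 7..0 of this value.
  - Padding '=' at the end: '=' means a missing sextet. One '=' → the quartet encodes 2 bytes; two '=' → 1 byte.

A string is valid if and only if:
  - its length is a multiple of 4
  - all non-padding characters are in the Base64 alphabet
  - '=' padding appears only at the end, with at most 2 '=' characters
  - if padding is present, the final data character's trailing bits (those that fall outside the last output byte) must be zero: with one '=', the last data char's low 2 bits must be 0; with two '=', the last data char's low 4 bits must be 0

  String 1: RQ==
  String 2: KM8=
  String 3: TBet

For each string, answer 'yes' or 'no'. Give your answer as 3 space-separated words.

String 1: 'RQ==' → valid
String 2: 'KM8=' → valid
String 3: 'TBet' → valid

Answer: yes yes yes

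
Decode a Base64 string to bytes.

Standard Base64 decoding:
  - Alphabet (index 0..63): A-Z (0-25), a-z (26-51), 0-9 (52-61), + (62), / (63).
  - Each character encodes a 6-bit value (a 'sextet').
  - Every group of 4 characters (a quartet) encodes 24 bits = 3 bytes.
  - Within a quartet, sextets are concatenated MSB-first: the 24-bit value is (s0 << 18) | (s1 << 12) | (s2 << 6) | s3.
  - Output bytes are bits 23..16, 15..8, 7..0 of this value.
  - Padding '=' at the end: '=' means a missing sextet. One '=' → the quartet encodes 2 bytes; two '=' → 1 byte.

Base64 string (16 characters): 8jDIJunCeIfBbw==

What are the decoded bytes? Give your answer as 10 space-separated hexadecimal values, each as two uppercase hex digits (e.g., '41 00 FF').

After char 0 ('8'=60): chars_in_quartet=1 acc=0x3C bytes_emitted=0
After char 1 ('j'=35): chars_in_quartet=2 acc=0xF23 bytes_emitted=0
After char 2 ('D'=3): chars_in_quartet=3 acc=0x3C8C3 bytes_emitted=0
After char 3 ('I'=8): chars_in_quartet=4 acc=0xF230C8 -> emit F2 30 C8, reset; bytes_emitted=3
After char 4 ('J'=9): chars_in_quartet=1 acc=0x9 bytes_emitted=3
After char 5 ('u'=46): chars_in_quartet=2 acc=0x26E bytes_emitted=3
After char 6 ('n'=39): chars_in_quartet=3 acc=0x9BA7 bytes_emitted=3
After char 7 ('C'=2): chars_in_quartet=4 acc=0x26E9C2 -> emit 26 E9 C2, reset; bytes_emitted=6
After char 8 ('e'=30): chars_in_quartet=1 acc=0x1E bytes_emitted=6
After char 9 ('I'=8): chars_in_quartet=2 acc=0x788 bytes_emitted=6
After char 10 ('f'=31): chars_in_quartet=3 acc=0x1E21F bytes_emitted=6
After char 11 ('B'=1): chars_in_quartet=4 acc=0x7887C1 -> emit 78 87 C1, reset; bytes_emitted=9
After char 12 ('b'=27): chars_in_quartet=1 acc=0x1B bytes_emitted=9
After char 13 ('w'=48): chars_in_quartet=2 acc=0x6F0 bytes_emitted=9
Padding '==': partial quartet acc=0x6F0 -> emit 6F; bytes_emitted=10

Answer: F2 30 C8 26 E9 C2 78 87 C1 6F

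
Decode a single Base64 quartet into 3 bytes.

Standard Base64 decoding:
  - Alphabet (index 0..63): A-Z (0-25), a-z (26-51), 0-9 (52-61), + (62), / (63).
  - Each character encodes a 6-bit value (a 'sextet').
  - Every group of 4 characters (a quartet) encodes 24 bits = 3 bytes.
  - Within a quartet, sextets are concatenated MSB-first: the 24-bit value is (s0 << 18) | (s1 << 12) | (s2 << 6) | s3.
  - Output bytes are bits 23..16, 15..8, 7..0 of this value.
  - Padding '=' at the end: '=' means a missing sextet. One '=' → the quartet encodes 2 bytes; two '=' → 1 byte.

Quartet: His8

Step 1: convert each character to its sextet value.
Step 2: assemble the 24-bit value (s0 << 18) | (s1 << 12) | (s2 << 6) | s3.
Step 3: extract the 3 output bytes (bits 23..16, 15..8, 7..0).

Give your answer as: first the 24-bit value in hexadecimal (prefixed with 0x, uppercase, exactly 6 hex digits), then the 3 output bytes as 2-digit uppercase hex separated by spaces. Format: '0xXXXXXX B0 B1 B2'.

Answer: 0x1E2B3C 1E 2B 3C

Derivation:
Sextets: H=7, i=34, s=44, 8=60
24-bit: (7<<18) | (34<<12) | (44<<6) | 60
      = 0x1C0000 | 0x022000 | 0x000B00 | 0x00003C
      = 0x1E2B3C
Bytes: (v>>16)&0xFF=1E, (v>>8)&0xFF=2B, v&0xFF=3C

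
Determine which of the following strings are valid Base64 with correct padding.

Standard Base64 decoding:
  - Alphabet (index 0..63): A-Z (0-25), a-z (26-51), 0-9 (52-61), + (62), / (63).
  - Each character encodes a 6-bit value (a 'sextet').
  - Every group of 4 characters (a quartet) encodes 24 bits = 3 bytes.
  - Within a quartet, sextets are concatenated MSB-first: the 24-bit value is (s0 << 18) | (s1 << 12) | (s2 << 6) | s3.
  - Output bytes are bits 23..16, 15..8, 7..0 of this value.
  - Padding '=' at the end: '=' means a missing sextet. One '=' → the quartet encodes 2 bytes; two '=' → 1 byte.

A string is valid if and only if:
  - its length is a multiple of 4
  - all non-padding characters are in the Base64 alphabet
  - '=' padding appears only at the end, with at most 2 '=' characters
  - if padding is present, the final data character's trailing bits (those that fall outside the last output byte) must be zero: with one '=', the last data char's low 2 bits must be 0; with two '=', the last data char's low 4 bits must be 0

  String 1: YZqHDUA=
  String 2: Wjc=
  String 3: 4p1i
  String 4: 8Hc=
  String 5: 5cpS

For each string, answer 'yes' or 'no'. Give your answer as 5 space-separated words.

String 1: 'YZqHDUA=' → valid
String 2: 'Wjc=' → valid
String 3: '4p1i' → valid
String 4: '8Hc=' → valid
String 5: '5cpS' → valid

Answer: yes yes yes yes yes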